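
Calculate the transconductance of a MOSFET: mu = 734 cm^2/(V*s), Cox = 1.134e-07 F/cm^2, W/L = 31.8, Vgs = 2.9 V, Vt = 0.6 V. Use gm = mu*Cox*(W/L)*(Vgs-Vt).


Step 1: Vov = Vgs - Vt = 2.9 - 0.6 = 2.3 V
Step 2: gm = mu * Cox * (W/L) * Vov
Step 3: gm = 734 * 1.134e-07 * 31.8 * 2.3 = 6.09e-03 S

6.09e-03


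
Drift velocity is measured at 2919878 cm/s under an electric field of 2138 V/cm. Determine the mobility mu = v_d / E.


Step 1: mu = v_d / E
Step 2: mu = 2919878 / 2138
Step 3: mu = 1365.71 cm^2/(V*s)

1365.71


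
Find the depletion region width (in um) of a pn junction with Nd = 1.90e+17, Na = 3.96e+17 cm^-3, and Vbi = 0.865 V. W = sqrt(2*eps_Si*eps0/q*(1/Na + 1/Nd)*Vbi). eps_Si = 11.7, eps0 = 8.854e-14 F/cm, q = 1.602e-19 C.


Step 1: 1/Na + 1/Nd = 1/3.96e+17 + 1/1.90e+17 = 7.78841e-18
Step 2: 2*eps*eps0/q = 2*11.7*8.854e-14/1.602e-19 = 1.293281e+07
Step 3: W^2 = 1.293281e+07 * 7.78841e-18 * 0.865 = 8.71280e-11
Step 4: W = sqrt(8.71280e-11) = 9.334e-06 cm = 0.09334 um

0.09334


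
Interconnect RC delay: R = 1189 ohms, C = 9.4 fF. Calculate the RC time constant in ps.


Step 1: tau = R * C
Step 2: tau = 1189 * 9.4 fF = 1189 * 9.4e-15 F
Step 3: tau = 1.11766e-11 s = 11.1766 ps

11.1766


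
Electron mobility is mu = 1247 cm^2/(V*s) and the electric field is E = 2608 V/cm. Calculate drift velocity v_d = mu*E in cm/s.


Step 1: v_d = mu * E
Step 2: v_d = 1247 * 2608 = 3252176
Step 3: v_d = 3.25e+06 cm/s

3.25e+06


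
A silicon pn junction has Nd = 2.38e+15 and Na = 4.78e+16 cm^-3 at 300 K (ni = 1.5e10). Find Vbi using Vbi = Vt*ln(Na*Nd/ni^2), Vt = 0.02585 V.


Step 1: Compute Na*Nd/ni^2 = 4.78e+16 * 2.38e+15 / (1.5e10)^2 = 5.0562e+11
Step 2: ln(5.0562e+11) = 26.9491
Step 3: Vbi = 0.02585 * 26.9491 = 0.697 V

0.697


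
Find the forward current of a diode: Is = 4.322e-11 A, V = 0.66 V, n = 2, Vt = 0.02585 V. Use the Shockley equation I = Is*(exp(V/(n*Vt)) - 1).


Step 1: V/(n*Vt) = 0.66/(2*0.02585) = 12.7660
Step 2: exp(12.7660) = 3.5011e+05
Step 3: I = 4.322e-11 * (3.5011e+05 - 1) = 1.51e-05 A

1.51e-05


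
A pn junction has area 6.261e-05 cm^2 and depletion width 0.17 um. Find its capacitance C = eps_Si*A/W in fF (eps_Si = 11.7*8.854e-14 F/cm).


Step 1: eps_Si = 11.7 * 8.854e-14 = 1.035918e-12 F/cm
Step 2: W in cm = 0.17 * 1e-4 = 1.70e-05 cm
Step 3: C = 1.035918e-12 * 6.261e-05 / 1.70e-05 = 3.815225e-12 F
Step 4: C = 3815.23 fF

3815.23


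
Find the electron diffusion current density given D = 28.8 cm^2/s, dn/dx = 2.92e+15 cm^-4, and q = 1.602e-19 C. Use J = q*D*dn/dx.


Step 1: J = q * D * (dn/dx)
Step 2: J = 1.602e-19 * 28.8 * 2.92e+15
Step 3: J = 1.35e-02 A/cm^2

1.35e-02


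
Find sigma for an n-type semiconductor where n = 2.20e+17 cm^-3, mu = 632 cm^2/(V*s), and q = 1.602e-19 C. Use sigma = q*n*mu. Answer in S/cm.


Step 1: sigma = q * n * mu
Step 2: sigma = 1.602e-19 * 2.20e+17 * 632
Step 3: sigma = 2.227e+01 S/cm

2.227e+01


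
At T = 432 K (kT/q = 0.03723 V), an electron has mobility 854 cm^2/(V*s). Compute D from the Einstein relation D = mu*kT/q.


Step 1: D = mu * (kT/q)
Step 2: D = 854 * 0.03723
Step 3: D = 31.79 cm^2/s

31.79


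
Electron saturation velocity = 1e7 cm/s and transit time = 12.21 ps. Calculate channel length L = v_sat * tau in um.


Step 1: tau in seconds = 12.21 ps * 1e-12 = 1.2210e-11 s
Step 2: L = v_sat * tau = 1e7 * 1.2210e-11 = 1.2210e-04 cm
Step 3: L in um = 1.2210e-04 * 1e4 = 1.221 um

1.221


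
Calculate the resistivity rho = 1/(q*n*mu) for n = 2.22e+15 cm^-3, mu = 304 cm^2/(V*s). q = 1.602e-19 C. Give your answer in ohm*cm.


Step 1: sigma = q * n * mu = 1.602e-19 * 2.22e+15 * 304 = 1.08116e-01 S/cm
Step 2: rho = 1 / sigma = 1 / 1.08116e-01 = 9.249 ohm*cm

9.249


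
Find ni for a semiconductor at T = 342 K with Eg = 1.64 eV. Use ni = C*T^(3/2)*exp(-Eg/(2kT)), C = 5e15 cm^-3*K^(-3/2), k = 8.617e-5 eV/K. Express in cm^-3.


Step 1: Compute kT = 8.617e-5 * 342 = 0.02947014 eV
Step 2: Exponent = -Eg/(2kT) = -1.64/(2*0.02947014) = -27.82477
Step 3: T^(3/2) = 342^1.5 = 6324.69
Step 4: ni = 5e15 * 6324.69 * exp(-27.82477) = 2.61e+07 cm^-3

2.61e+07


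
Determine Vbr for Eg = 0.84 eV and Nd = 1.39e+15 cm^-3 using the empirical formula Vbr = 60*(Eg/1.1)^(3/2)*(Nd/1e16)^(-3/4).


Step 1: Eg/1.1 = 0.84/1.1 = 0.763636
Step 2: (Eg/1.1)^1.5 = 0.763636^1.5 = 0.667313
Step 3: (Nd/1e16)^(-0.75) = (0.139)^(-0.75) = 4.392774
Step 4: Vbr = 60 * 0.667313 * 4.392774 = 175.9 V

175.9


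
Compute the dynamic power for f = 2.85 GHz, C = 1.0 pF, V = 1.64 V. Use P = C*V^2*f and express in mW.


Step 1: V^2 = 1.64^2 = 2.6896 V^2
Step 2: P = C*V^2*f = 1.0e-12 F * 2.6896 * 2.85e9 Hz
Step 3: P = 7.66536e-03 W
Step 4: P = 7.665 mW

7.665


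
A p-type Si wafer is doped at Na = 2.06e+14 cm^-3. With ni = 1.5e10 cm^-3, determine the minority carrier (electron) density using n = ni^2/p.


Step 1: Majority hole concentration p ≈ Na = 2.06e+14 cm^-3
Step 2: n = ni^2 / Na = (1.5e10)^2 / 2.06e+14
Step 3: n = 1.09e+06 cm^-3

1.09e+06


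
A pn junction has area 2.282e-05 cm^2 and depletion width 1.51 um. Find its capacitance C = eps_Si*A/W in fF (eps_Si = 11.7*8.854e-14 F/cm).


Step 1: eps_Si = 11.7 * 8.854e-14 = 1.035918e-12 F/cm
Step 2: W in cm = 1.51 * 1e-4 = 1.51e-04 cm
Step 3: C = 1.035918e-12 * 2.282e-05 / 1.51e-04 = 1.565540e-13 F
Step 4: C = 156.55 fF

156.55


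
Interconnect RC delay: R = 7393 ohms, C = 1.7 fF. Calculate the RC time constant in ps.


Step 1: tau = R * C
Step 2: tau = 7393 * 1.7 fF = 7393 * 1.7e-15 F
Step 3: tau = 1.25681e-11 s = 12.5681 ps

12.5681


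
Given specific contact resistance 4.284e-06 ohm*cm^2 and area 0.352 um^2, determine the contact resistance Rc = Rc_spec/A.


Step 1: Convert area to cm^2: 0.352 um^2 = 3.5200e-09 cm^2
Step 2: Rc = Rc_spec / A = 4.284e-06 / 3.5200e-09
Step 3: Rc = 1.22e+03 ohms

1.22e+03


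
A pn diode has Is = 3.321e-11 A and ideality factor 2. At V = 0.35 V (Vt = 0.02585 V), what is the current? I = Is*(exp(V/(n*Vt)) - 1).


Step 1: V/(n*Vt) = 0.35/(2*0.02585) = 6.7698
Step 2: exp(6.7698) = 8.7114e+02
Step 3: I = 3.321e-11 * (8.7114e+02 - 1) = 2.89e-08 A

2.89e-08


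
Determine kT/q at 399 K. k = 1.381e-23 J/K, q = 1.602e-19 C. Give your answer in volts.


Step 1: kT = 1.381e-23 * 399 = 5.51019e-21 J
Step 2: Vt = kT/q = 5.51019e-21 / 1.602e-19
Step 3: Vt = 0.0344 V

0.0344


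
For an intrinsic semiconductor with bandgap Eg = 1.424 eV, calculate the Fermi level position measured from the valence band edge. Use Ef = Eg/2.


Step 1: For an intrinsic semiconductor, the Fermi level sits at midgap.
Step 2: Ef = Eg / 2 = 1.424 / 2 = 0.712 eV

0.712


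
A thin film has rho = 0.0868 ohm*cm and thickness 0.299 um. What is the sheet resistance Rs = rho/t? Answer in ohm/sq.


Step 1: Convert thickness to cm: t = 0.299 um = 2.9900e-05 cm
Step 2: Rs = rho / t = 0.0868 / 2.9900e-05
Step 3: Rs = 2903.0 ohm/sq

2903.0


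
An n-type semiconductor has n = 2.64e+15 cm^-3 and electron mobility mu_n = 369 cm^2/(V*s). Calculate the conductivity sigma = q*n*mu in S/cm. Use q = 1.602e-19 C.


Step 1: sigma = q * n * mu
Step 2: sigma = 1.602e-19 * 2.64e+15 * 369
Step 3: sigma = 1.561e-01 S/cm

1.561e-01


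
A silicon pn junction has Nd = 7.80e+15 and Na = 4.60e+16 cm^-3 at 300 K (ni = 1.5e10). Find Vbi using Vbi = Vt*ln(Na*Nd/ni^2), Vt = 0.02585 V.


Step 1: Compute Na*Nd/ni^2 = 4.60e+16 * 7.80e+15 / (1.5e10)^2 = 1.5947e+12
Step 2: ln(1.5947e+12) = 28.0977
Step 3: Vbi = 0.02585 * 28.0977 = 0.726 V

0.726


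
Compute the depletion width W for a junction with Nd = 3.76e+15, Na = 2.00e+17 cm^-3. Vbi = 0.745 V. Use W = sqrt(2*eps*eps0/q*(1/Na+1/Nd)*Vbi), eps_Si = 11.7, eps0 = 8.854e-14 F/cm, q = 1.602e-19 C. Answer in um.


Step 1: 1/Na + 1/Nd = 1/2.00e+17 + 1/3.76e+15 = 2.70957e-16
Step 2: 2*eps*eps0/q = 2*11.7*8.854e-14/1.602e-19 = 1.293281e+07
Step 3: W^2 = 1.293281e+07 * 2.70957e-16 * 0.745 = 2.61066e-09
Step 4: W = sqrt(2.61066e-09) = 5.109e-05 cm = 0.5109 um

0.5109


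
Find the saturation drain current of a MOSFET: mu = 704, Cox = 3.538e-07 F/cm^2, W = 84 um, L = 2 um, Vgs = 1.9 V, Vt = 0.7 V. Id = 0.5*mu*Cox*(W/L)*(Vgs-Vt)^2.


Step 1: Overdrive voltage Vov = Vgs - Vt = 1.9 - 0.7 = 1.2 V
Step 2: W/L = 84/2 = 42
Step 3: Id = 0.5 * 704 * 3.538e-07 * 42 * 1.2^2
Step 4: Id = 7.53e-03 A

7.53e-03


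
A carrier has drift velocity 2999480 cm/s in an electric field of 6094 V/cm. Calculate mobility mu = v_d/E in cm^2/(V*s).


Step 1: mu = v_d / E
Step 2: mu = 2999480 / 6094
Step 3: mu = 492.2 cm^2/(V*s)

492.2


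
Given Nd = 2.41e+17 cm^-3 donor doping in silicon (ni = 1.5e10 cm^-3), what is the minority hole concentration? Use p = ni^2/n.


Step 1: Since Nd >> ni, n ≈ Nd = 2.41e+17 cm^-3
Step 2: p = ni^2 / n = (1.5e10)^2 / 2.41e+17
Step 3: p = 2.25e20 / 2.41e+17 = 9.34e+02 cm^-3

9.34e+02


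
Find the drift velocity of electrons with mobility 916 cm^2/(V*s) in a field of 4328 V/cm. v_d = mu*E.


Step 1: v_d = mu * E
Step 2: v_d = 916 * 4328 = 3964448
Step 3: v_d = 3.96e+06 cm/s

3.96e+06


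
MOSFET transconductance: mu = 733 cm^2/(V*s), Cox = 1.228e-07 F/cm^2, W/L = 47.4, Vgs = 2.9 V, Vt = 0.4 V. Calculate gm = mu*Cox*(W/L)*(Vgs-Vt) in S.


Step 1: Vov = Vgs - Vt = 2.9 - 0.4 = 2.5 V
Step 2: gm = mu * Cox * (W/L) * Vov
Step 3: gm = 733 * 1.228e-07 * 47.4 * 2.5 = 1.07e-02 S

1.07e-02


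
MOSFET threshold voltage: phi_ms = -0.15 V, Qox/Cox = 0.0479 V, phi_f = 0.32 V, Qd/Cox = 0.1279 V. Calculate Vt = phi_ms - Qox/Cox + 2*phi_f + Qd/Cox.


Step 1: Vt = phi_ms - Qox/Cox + 2*phi_f + Qd/Cox
Step 2: Vt = -0.15 - 0.0479 + 2*0.32 + 0.1279
Step 3: Vt = -0.15 - 0.0479 + 0.64 + 0.1279
Step 4: Vt = 0.57 V

0.57


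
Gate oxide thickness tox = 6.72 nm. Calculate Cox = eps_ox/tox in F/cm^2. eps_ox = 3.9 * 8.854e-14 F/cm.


Step 1: eps_ox = 3.9 * 8.854e-14 = 3.45306e-13 F/cm
Step 2: tox in cm = 6.72 nm * 1e-7 = 6.7200e-07 cm
Step 3: Cox = 3.45306e-13 / 6.7200e-07 = 5.14e-07 F/cm^2

5.14e-07


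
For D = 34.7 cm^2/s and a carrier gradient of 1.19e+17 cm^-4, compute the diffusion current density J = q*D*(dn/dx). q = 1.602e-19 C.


Step 1: J = q * D * (dn/dx)
Step 2: J = 1.602e-19 * 34.7 * 1.19e+17
Step 3: J = 6.62e-01 A/cm^2

6.62e-01


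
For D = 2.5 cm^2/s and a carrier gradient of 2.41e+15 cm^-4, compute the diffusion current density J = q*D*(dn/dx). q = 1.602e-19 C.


Step 1: J = q * D * (dn/dx)
Step 2: J = 1.602e-19 * 2.5 * 2.41e+15
Step 3: J = 9.65e-04 A/cm^2

9.65e-04


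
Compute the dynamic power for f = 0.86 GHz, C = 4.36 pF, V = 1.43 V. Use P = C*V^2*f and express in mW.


Step 1: V^2 = 1.43^2 = 2.0449 V^2
Step 2: P = C*V^2*f = 4.36e-12 F * 2.0449 * 0.86e9 Hz
Step 3: P = 7.66755704e-03 W
Step 4: P = 7.668 mW

7.668


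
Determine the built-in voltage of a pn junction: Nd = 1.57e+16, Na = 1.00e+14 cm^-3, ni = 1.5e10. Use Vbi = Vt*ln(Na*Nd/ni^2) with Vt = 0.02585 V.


Step 1: Compute Na*Nd/ni^2 = 1.00e+14 * 1.57e+16 / (1.5e10)^2 = 6.9778e+09
Step 2: ln(6.9778e+09) = 22.6660
Step 3: Vbi = 0.02585 * 22.6660 = 0.586 V

0.586


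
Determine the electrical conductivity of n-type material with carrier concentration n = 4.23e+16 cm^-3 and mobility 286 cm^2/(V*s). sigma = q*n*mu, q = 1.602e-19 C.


Step 1: sigma = q * n * mu
Step 2: sigma = 1.602e-19 * 4.23e+16 * 286
Step 3: sigma = 1.938e+00 S/cm

1.938e+00


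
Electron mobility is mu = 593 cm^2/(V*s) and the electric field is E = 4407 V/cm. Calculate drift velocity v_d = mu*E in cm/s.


Step 1: v_d = mu * E
Step 2: v_d = 593 * 4407 = 2613351
Step 3: v_d = 2.61e+06 cm/s

2.61e+06


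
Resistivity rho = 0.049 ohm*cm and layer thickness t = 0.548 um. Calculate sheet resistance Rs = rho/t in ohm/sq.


Step 1: Convert thickness to cm: t = 0.548 um = 5.4800e-05 cm
Step 2: Rs = rho / t = 0.049 / 5.4800e-05
Step 3: Rs = 894.2 ohm/sq

894.2


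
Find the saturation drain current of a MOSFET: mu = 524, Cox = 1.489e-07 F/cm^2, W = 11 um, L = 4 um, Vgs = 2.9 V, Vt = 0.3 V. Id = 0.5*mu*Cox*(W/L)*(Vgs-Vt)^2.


Step 1: Overdrive voltage Vov = Vgs - Vt = 2.9 - 0.3 = 2.6 V
Step 2: W/L = 11/4 = 2.75
Step 3: Id = 0.5 * 524 * 1.489e-07 * 2.75 * 2.6^2
Step 4: Id = 7.25e-04 A

7.25e-04


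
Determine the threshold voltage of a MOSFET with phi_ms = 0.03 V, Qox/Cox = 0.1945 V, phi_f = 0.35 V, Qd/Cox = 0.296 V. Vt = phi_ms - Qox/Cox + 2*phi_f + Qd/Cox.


Step 1: Vt = phi_ms - Qox/Cox + 2*phi_f + Qd/Cox
Step 2: Vt = 0.03 - 0.1945 + 2*0.35 + 0.296
Step 3: Vt = 0.03 - 0.1945 + 0.7 + 0.296
Step 4: Vt = 0.8315 V

0.8315


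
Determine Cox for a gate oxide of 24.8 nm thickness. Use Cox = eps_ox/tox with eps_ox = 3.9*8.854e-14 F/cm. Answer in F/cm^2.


Step 1: eps_ox = 3.9 * 8.854e-14 = 3.45306e-13 F/cm
Step 2: tox in cm = 24.8 nm * 1e-7 = 2.4800e-06 cm
Step 3: Cox = 3.45306e-13 / 2.4800e-06 = 1.39e-07 F/cm^2

1.39e-07


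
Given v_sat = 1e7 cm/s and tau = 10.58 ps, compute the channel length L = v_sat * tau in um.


Step 1: tau in seconds = 10.58 ps * 1e-12 = 1.0580e-11 s
Step 2: L = v_sat * tau = 1e7 * 1.0580e-11 = 1.0580e-04 cm
Step 3: L in um = 1.0580e-04 * 1e4 = 1.058 um

1.058


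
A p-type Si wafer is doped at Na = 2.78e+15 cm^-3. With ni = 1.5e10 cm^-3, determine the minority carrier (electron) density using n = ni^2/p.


Step 1: Majority hole concentration p ≈ Na = 2.78e+15 cm^-3
Step 2: n = ni^2 / Na = (1.5e10)^2 / 2.78e+15
Step 3: n = 8.09e+04 cm^-3

8.09e+04


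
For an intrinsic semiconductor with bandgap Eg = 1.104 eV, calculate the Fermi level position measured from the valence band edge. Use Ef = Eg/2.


Step 1: For an intrinsic semiconductor, the Fermi level sits at midgap.
Step 2: Ef = Eg / 2 = 1.104 / 2 = 0.552 eV

0.552


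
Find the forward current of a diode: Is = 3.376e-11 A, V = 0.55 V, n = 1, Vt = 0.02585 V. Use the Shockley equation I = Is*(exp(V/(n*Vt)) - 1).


Step 1: V/(n*Vt) = 0.55/(1*0.02585) = 21.2766
Step 2: exp(21.2766) = 1.7390e+09
Step 3: I = 3.376e-11 * (1.7390e+09 - 1) = 5.87e-02 A

5.87e-02


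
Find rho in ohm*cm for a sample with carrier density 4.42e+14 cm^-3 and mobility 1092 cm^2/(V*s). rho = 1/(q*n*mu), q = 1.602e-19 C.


Step 1: sigma = q * n * mu = 1.602e-19 * 4.42e+14 * 1092 = 7.73228e-02 S/cm
Step 2: rho = 1 / sigma = 1 / 7.73228e-02 = 12.93 ohm*cm

12.93


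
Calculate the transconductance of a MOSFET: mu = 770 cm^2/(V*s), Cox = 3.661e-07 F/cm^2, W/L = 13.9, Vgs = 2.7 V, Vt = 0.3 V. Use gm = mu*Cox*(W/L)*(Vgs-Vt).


Step 1: Vov = Vgs - Vt = 2.7 - 0.3 = 2.4 V
Step 2: gm = mu * Cox * (W/L) * Vov
Step 3: gm = 770 * 3.661e-07 * 13.9 * 2.4 = 9.40e-03 S

9.40e-03


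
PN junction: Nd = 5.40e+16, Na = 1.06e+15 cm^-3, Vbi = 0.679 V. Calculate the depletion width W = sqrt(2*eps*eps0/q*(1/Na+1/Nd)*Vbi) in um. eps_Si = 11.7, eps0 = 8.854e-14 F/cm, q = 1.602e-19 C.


Step 1: 1/Na + 1/Nd = 1/1.06e+15 + 1/5.40e+16 = 9.61915e-16
Step 2: 2*eps*eps0/q = 2*11.7*8.854e-14/1.602e-19 = 1.293281e+07
Step 3: W^2 = 1.293281e+07 * 9.61915e-16 * 0.679 = 8.44694e-09
Step 4: W = sqrt(8.44694e-09) = 9.191e-05 cm = 0.9191 um

0.9191


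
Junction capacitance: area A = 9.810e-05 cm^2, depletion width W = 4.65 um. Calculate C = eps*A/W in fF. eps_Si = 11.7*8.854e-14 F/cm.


Step 1: eps_Si = 11.7 * 8.854e-14 = 1.035918e-12 F/cm
Step 2: W in cm = 4.65 * 1e-4 = 4.65e-04 cm
Step 3: C = 1.035918e-12 * 9.810e-05 / 4.65e-04 = 2.185453e-13 F
Step 4: C = 218.55 fF

218.55


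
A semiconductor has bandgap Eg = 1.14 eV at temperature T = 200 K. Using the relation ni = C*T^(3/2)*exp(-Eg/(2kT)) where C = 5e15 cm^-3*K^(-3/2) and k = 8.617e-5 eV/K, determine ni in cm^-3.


Step 1: Compute kT = 8.617e-5 * 200 = 0.017234 eV
Step 2: Exponent = -Eg/(2kT) = -1.14/(2*0.017234) = -33.07416
Step 3: T^(3/2) = 200^1.5 = 2828.43
Step 4: ni = 5e15 * 2828.43 * exp(-33.07416) = 6.12e+04 cm^-3

6.12e+04


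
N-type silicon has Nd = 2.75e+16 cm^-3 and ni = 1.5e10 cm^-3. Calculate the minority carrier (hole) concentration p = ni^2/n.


Step 1: Since Nd >> ni, n ≈ Nd = 2.75e+16 cm^-3
Step 2: p = ni^2 / n = (1.5e10)^2 / 2.75e+16
Step 3: p = 2.25e20 / 2.75e+16 = 8.18e+03 cm^-3

8.18e+03


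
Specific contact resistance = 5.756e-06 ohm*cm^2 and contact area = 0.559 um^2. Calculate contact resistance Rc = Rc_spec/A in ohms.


Step 1: Convert area to cm^2: 0.559 um^2 = 5.5900e-09 cm^2
Step 2: Rc = Rc_spec / A = 5.756e-06 / 5.5900e-09
Step 3: Rc = 1.03e+03 ohms

1.03e+03


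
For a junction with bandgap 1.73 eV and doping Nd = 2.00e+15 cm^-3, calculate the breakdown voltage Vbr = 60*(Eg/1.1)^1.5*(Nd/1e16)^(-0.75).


Step 1: Eg/1.1 = 1.73/1.1 = 1.572727
Step 2: (Eg/1.1)^1.5 = 1.572727^1.5 = 1.972332
Step 3: (Nd/1e16)^(-0.75) = (0.2)^(-0.75) = 3.343702
Step 4: Vbr = 60 * 1.972332 * 3.343702 = 395.7 V

395.7


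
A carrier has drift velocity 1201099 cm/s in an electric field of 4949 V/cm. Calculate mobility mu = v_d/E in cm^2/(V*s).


Step 1: mu = v_d / E
Step 2: mu = 1201099 / 4949
Step 3: mu = 242.7 cm^2/(V*s)

242.7


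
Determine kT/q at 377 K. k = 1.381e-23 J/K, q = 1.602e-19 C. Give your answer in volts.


Step 1: kT = 1.381e-23 * 377 = 5.20637e-21 J
Step 2: Vt = kT/q = 5.20637e-21 / 1.602e-19
Step 3: Vt = 0.0325 V

0.0325


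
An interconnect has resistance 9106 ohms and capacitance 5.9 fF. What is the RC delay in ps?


Step 1: tau = R * C
Step 2: tau = 9106 * 5.9 fF = 9106 * 5.9e-15 F
Step 3: tau = 5.37254e-11 s = 53.7254 ps

53.7254


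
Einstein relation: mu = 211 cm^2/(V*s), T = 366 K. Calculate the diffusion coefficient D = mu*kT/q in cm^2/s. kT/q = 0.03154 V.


Step 1: D = mu * (kT/q)
Step 2: D = 211 * 0.03154
Step 3: D = 6.65 cm^2/s

6.65


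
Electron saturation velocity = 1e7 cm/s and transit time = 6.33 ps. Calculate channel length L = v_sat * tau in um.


Step 1: tau in seconds = 6.33 ps * 1e-12 = 6.3300e-12 s
Step 2: L = v_sat * tau = 1e7 * 6.3300e-12 = 6.3300e-05 cm
Step 3: L in um = 6.3300e-05 * 1e4 = 0.633 um

0.633


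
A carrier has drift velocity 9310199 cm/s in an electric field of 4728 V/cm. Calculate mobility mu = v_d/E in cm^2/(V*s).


Step 1: mu = v_d / E
Step 2: mu = 9310199 / 4728
Step 3: mu = 1969.16 cm^2/(V*s)

1969.16


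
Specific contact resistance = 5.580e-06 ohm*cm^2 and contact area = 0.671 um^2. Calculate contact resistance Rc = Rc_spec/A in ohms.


Step 1: Convert area to cm^2: 0.671 um^2 = 6.7100e-09 cm^2
Step 2: Rc = Rc_spec / A = 5.580e-06 / 6.7100e-09
Step 3: Rc = 8.32e+02 ohms

8.32e+02


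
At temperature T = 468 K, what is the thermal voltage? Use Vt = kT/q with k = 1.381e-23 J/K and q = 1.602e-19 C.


Step 1: kT = 1.381e-23 * 468 = 6.46308e-21 J
Step 2: Vt = kT/q = 6.46308e-21 / 1.602e-19
Step 3: Vt = 0.04034 V

0.04034


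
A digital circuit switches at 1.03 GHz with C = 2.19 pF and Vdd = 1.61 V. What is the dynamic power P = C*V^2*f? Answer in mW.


Step 1: V^2 = 1.61^2 = 2.5921 V^2
Step 2: P = C*V^2*f = 2.19e-12 F * 2.5921 * 1.03e9 Hz
Step 3: P = 5.84699997e-03 W
Step 4: P = 5.847 mW

5.847


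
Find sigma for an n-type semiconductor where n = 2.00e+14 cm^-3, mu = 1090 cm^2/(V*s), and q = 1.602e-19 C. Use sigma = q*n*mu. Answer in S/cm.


Step 1: sigma = q * n * mu
Step 2: sigma = 1.602e-19 * 2.00e+14 * 1090
Step 3: sigma = 3.492e-02 S/cm

3.492e-02


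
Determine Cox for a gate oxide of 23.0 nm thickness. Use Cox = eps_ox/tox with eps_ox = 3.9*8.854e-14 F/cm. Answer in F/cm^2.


Step 1: eps_ox = 3.9 * 8.854e-14 = 3.45306e-13 F/cm
Step 2: tox in cm = 23.0 nm * 1e-7 = 2.3000e-06 cm
Step 3: Cox = 3.45306e-13 / 2.3000e-06 = 1.50e-07 F/cm^2

1.50e-07


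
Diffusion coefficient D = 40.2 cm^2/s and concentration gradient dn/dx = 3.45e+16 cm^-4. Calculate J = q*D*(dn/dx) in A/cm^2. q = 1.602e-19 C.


Step 1: J = q * D * (dn/dx)
Step 2: J = 1.602e-19 * 40.2 * 3.45e+16
Step 3: J = 2.22e-01 A/cm^2

2.22e-01


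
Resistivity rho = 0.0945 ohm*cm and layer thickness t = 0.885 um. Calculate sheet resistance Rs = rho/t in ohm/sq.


Step 1: Convert thickness to cm: t = 0.885 um = 8.8500e-05 cm
Step 2: Rs = rho / t = 0.0945 / 8.8500e-05
Step 3: Rs = 1067.8 ohm/sq

1067.8


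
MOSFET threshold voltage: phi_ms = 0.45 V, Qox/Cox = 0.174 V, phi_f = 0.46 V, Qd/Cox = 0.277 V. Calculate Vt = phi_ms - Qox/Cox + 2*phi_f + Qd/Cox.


Step 1: Vt = phi_ms - Qox/Cox + 2*phi_f + Qd/Cox
Step 2: Vt = 0.45 - 0.174 + 2*0.46 + 0.277
Step 3: Vt = 0.45 - 0.174 + 0.92 + 0.277
Step 4: Vt = 1.473 V

1.473


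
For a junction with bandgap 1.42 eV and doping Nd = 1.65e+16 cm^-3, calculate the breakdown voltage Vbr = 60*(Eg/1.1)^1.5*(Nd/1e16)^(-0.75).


Step 1: Eg/1.1 = 1.42/1.1 = 1.290909
Step 2: (Eg/1.1)^1.5 = 1.290909^1.5 = 1.466707
Step 3: (Nd/1e16)^(-0.75) = (1.65)^(-0.75) = 0.686890
Step 4: Vbr = 60 * 1.466707 * 0.686890 = 60.4 V

60.4


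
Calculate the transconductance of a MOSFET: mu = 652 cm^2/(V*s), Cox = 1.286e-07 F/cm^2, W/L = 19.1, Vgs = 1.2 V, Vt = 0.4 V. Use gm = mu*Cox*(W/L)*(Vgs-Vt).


Step 1: Vov = Vgs - Vt = 1.2 - 0.4 = 0.8 V
Step 2: gm = mu * Cox * (W/L) * Vov
Step 3: gm = 652 * 1.286e-07 * 19.1 * 0.8 = 1.28e-03 S

1.28e-03


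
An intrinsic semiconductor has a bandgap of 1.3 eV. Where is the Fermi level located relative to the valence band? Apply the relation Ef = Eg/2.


Step 1: For an intrinsic semiconductor, the Fermi level sits at midgap.
Step 2: Ef = Eg / 2 = 1.3 / 2 = 0.65 eV

0.65


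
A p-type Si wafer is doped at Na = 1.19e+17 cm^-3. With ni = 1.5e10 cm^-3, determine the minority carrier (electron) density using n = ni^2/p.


Step 1: Majority hole concentration p ≈ Na = 1.19e+17 cm^-3
Step 2: n = ni^2 / Na = (1.5e10)^2 / 1.19e+17
Step 3: n = 1.89e+03 cm^-3

1.89e+03


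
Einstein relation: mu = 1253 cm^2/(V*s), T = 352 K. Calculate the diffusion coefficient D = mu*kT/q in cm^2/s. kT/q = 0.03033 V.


Step 1: D = mu * (kT/q)
Step 2: D = 1253 * 0.03033
Step 3: D = 38.0 cm^2/s

38.0


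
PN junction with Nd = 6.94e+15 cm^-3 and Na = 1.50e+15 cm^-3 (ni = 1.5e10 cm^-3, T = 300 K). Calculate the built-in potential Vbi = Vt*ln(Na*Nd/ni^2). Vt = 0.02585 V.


Step 1: Compute Na*Nd/ni^2 = 1.50e+15 * 6.94e+15 / (1.5e10)^2 = 4.6267e+10
Step 2: ln(4.6267e+10) = 24.5577
Step 3: Vbi = 0.02585 * 24.5577 = 0.635 V

0.635


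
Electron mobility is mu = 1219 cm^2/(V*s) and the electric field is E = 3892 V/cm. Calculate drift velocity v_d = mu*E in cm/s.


Step 1: v_d = mu * E
Step 2: v_d = 1219 * 3892 = 4744348
Step 3: v_d = 4.74e+06 cm/s

4.74e+06


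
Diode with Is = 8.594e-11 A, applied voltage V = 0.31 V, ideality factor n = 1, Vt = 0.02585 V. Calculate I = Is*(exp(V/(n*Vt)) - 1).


Step 1: V/(n*Vt) = 0.31/(1*0.02585) = 11.9923
Step 2: exp(11.9923) = 1.6151e+05
Step 3: I = 8.594e-11 * (1.6151e+05 - 1) = 1.39e-05 A

1.39e-05


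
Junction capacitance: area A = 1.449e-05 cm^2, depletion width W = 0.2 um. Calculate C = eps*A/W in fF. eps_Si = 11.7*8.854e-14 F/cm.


Step 1: eps_Si = 11.7 * 8.854e-14 = 1.035918e-12 F/cm
Step 2: W in cm = 0.2 * 1e-4 = 2.00e-05 cm
Step 3: C = 1.035918e-12 * 1.449e-05 / 2.00e-05 = 7.505226e-13 F
Step 4: C = 750.52 fF

750.52


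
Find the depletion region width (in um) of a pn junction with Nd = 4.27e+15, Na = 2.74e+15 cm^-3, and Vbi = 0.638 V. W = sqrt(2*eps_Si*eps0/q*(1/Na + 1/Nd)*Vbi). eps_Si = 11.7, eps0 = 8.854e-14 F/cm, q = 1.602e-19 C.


Step 1: 1/Na + 1/Nd = 1/2.74e+15 + 1/4.27e+15 = 5.99156e-16
Step 2: 2*eps*eps0/q = 2*11.7*8.854e-14/1.602e-19 = 1.293281e+07
Step 3: W^2 = 1.293281e+07 * 5.99156e-16 * 0.638 = 4.94372e-09
Step 4: W = sqrt(4.94372e-09) = 7.031e-05 cm = 0.7031 um

0.7031


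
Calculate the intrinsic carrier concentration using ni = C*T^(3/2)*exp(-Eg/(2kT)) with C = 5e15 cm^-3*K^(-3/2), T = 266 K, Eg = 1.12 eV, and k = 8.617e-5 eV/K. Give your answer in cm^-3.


Step 1: Compute kT = 8.617e-5 * 266 = 0.02292122 eV
Step 2: Exponent = -Eg/(2kT) = -1.12/(2*0.02292122) = -24.43151
Step 3: T^(3/2) = 266^1.5 = 4338.33
Step 4: ni = 5e15 * 4338.33 * exp(-24.43151) = 5.32e+08 cm^-3

5.32e+08


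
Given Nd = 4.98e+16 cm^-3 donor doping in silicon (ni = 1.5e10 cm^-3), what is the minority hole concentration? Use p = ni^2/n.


Step 1: Since Nd >> ni, n ≈ Nd = 4.98e+16 cm^-3
Step 2: p = ni^2 / n = (1.5e10)^2 / 4.98e+16
Step 3: p = 2.25e20 / 4.98e+16 = 4.52e+03 cm^-3

4.52e+03


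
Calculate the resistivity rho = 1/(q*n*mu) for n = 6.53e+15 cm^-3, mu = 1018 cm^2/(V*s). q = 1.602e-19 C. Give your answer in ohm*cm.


Step 1: sigma = q * n * mu = 1.602e-19 * 6.53e+15 * 1018 = 1.06494e+00 S/cm
Step 2: rho = 1 / sigma = 1 / 1.06494e+00 = 0.939 ohm*cm

0.939


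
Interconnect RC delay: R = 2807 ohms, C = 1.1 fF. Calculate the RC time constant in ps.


Step 1: tau = R * C
Step 2: tau = 2807 * 1.1 fF = 2807 * 1.1e-15 F
Step 3: tau = 3.0877e-12 s = 3.0877 ps

3.0877


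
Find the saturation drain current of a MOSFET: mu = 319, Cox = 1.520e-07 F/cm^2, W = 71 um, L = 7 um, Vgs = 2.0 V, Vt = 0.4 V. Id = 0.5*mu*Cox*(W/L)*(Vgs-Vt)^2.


Step 1: Overdrive voltage Vov = Vgs - Vt = 2.0 - 0.4 = 1.6 V
Step 2: W/L = 71/7 = 10.1429
Step 3: Id = 0.5 * 319 * 1.520e-07 * 10.1429 * 1.6^2
Step 4: Id = 6.30e-04 A

6.30e-04


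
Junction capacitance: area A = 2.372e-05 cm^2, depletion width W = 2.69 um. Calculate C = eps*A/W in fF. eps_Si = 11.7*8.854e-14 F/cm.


Step 1: eps_Si = 11.7 * 8.854e-14 = 1.035918e-12 F/cm
Step 2: W in cm = 2.69 * 1e-4 = 2.69e-04 cm
Step 3: C = 1.035918e-12 * 2.372e-05 / 2.69e-04 = 9.134563e-14 F
Step 4: C = 91.35 fF

91.35


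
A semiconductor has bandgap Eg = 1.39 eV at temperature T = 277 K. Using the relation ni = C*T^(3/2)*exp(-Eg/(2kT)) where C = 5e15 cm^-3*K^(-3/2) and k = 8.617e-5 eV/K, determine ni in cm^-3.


Step 1: Compute kT = 8.617e-5 * 277 = 0.02386909 eV
Step 2: Exponent = -Eg/(2kT) = -1.39/(2*0.02386909) = -29.11716
Step 3: T^(3/2) = 277^1.5 = 4610.20
Step 4: ni = 5e15 * 4610.20 * exp(-29.11716) = 5.22e+06 cm^-3

5.22e+06


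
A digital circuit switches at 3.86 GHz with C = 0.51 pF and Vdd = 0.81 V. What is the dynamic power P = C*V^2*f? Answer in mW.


Step 1: V^2 = 0.81^2 = 0.6561 V^2
Step 2: P = C*V^2*f = 0.51e-12 F * 0.6561 * 3.86e9 Hz
Step 3: P = 1.29159846e-03 W
Step 4: P = 1.292 mW

1.292


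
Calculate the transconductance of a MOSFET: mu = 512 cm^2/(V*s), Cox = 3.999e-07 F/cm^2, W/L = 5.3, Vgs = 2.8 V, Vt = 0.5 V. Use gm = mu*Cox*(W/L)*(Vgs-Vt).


Step 1: Vov = Vgs - Vt = 2.8 - 0.5 = 2.3 V
Step 2: gm = mu * Cox * (W/L) * Vov
Step 3: gm = 512 * 3.999e-07 * 5.3 * 2.3 = 2.50e-03 S

2.50e-03


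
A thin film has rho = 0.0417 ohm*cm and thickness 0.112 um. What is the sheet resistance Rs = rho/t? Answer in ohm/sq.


Step 1: Convert thickness to cm: t = 0.112 um = 1.1200e-05 cm
Step 2: Rs = rho / t = 0.0417 / 1.1200e-05
Step 3: Rs = 3723.2 ohm/sq

3723.2


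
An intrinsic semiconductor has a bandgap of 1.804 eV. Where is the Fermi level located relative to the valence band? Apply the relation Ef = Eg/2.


Step 1: For an intrinsic semiconductor, the Fermi level sits at midgap.
Step 2: Ef = Eg / 2 = 1.804 / 2 = 0.902 eV

0.902


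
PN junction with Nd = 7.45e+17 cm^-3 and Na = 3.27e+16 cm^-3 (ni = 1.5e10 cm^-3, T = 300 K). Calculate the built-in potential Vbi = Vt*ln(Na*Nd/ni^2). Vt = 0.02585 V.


Step 1: Compute Na*Nd/ni^2 = 3.27e+16 * 7.45e+17 / (1.5e10)^2 = 1.0827e+14
Step 2: ln(1.0827e+14) = 32.3156
Step 3: Vbi = 0.02585 * 32.3156 = 0.835 V

0.835


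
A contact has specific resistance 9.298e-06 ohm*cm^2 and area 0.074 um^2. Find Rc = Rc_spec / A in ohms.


Step 1: Convert area to cm^2: 0.074 um^2 = 7.4000e-10 cm^2
Step 2: Rc = Rc_spec / A = 9.298e-06 / 7.4000e-10
Step 3: Rc = 1.26e+04 ohms

1.26e+04


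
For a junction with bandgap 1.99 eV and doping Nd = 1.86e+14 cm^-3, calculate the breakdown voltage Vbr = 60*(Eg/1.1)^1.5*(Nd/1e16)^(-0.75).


Step 1: Eg/1.1 = 1.99/1.1 = 1.809091
Step 2: (Eg/1.1)^1.5 = 1.809091^1.5 = 2.433272
Step 3: (Nd/1e16)^(-0.75) = (0.0186)^(-0.75) = 19.854790
Step 4: Vbr = 60 * 2.433272 * 19.854790 = 2898.7 V

2898.7


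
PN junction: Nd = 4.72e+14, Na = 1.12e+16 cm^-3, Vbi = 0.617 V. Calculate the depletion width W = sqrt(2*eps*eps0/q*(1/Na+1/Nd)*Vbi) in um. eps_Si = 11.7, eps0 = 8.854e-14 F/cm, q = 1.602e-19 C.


Step 1: 1/Na + 1/Nd = 1/1.12e+16 + 1/4.72e+14 = 2.20793e-15
Step 2: 2*eps*eps0/q = 2*11.7*8.854e-14/1.602e-19 = 1.293281e+07
Step 3: W^2 = 1.293281e+07 * 2.20793e-15 * 0.617 = 1.76183e-08
Step 4: W = sqrt(1.76183e-08) = 1.327e-04 cm = 1.327 um

1.327


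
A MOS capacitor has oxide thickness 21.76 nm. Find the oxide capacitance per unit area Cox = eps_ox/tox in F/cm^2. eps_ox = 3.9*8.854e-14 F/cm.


Step 1: eps_ox = 3.9 * 8.854e-14 = 3.45306e-13 F/cm
Step 2: tox in cm = 21.76 nm * 1e-7 = 2.1760e-06 cm
Step 3: Cox = 3.45306e-13 / 2.1760e-06 = 1.59e-07 F/cm^2

1.59e-07


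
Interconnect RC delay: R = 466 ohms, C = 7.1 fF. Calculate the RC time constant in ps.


Step 1: tau = R * C
Step 2: tau = 466 * 7.1 fF = 466 * 7.1e-15 F
Step 3: tau = 3.3086e-12 s = 3.3086 ps

3.3086


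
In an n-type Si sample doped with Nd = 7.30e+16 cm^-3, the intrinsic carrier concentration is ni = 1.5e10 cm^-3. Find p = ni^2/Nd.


Step 1: Since Nd >> ni, n ≈ Nd = 7.30e+16 cm^-3
Step 2: p = ni^2 / n = (1.5e10)^2 / 7.30e+16
Step 3: p = 2.25e20 / 7.30e+16 = 3.08e+03 cm^-3

3.08e+03


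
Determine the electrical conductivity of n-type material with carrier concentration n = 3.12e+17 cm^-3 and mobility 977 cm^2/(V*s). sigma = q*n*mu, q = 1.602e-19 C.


Step 1: sigma = q * n * mu
Step 2: sigma = 1.602e-19 * 3.12e+17 * 977
Step 3: sigma = 4.883e+01 S/cm

4.883e+01


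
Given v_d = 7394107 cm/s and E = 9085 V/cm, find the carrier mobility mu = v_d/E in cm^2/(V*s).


Step 1: mu = v_d / E
Step 2: mu = 7394107 / 9085
Step 3: mu = 813.88 cm^2/(V*s)

813.88


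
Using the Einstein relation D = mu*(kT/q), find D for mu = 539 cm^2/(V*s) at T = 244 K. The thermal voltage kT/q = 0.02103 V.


Step 1: D = mu * (kT/q)
Step 2: D = 539 * 0.02103
Step 3: D = 11.34 cm^2/s

11.34


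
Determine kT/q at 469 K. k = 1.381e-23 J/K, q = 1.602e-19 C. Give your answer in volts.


Step 1: kT = 1.381e-23 * 469 = 6.47689e-21 J
Step 2: Vt = kT/q = 6.47689e-21 / 1.602e-19
Step 3: Vt = 0.04043 V

0.04043


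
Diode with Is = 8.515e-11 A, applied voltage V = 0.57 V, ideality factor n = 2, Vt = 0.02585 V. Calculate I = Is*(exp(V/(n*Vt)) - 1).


Step 1: V/(n*Vt) = 0.57/(2*0.02585) = 11.0251
Step 2: exp(11.0251) = 6.1396e+04
Step 3: I = 8.515e-11 * (6.1396e+04 - 1) = 5.23e-06 A

5.23e-06


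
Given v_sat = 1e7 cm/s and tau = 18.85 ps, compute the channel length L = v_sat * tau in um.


Step 1: tau in seconds = 18.85 ps * 1e-12 = 1.8850e-11 s
Step 2: L = v_sat * tau = 1e7 * 1.8850e-11 = 1.8850e-04 cm
Step 3: L in um = 1.8850e-04 * 1e4 = 1.885 um

1.885


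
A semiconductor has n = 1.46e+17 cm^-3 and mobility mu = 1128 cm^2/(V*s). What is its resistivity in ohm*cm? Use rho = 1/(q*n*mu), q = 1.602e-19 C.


Step 1: sigma = q * n * mu = 1.602e-19 * 1.46e+17 * 1128 = 2.63830e+01 S/cm
Step 2: rho = 1 / sigma = 1 / 2.63830e+01 = 0.0379 ohm*cm

0.0379


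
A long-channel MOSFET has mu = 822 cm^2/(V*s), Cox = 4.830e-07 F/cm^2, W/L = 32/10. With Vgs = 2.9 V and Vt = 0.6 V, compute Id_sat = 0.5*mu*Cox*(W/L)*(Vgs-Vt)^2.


Step 1: Overdrive voltage Vov = Vgs - Vt = 2.9 - 0.6 = 2.3 V
Step 2: W/L = 32/10 = 3.2
Step 3: Id = 0.5 * 822 * 4.830e-07 * 3.2 * 2.3^2
Step 4: Id = 3.36e-03 A

3.36e-03


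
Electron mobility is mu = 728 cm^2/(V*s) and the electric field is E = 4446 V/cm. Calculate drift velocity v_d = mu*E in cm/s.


Step 1: v_d = mu * E
Step 2: v_d = 728 * 4446 = 3236688
Step 3: v_d = 3.24e+06 cm/s

3.24e+06


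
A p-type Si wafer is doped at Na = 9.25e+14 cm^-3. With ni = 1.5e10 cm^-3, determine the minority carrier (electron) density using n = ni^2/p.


Step 1: Majority hole concentration p ≈ Na = 9.25e+14 cm^-3
Step 2: n = ni^2 / Na = (1.5e10)^2 / 9.25e+14
Step 3: n = 2.43e+05 cm^-3

2.43e+05


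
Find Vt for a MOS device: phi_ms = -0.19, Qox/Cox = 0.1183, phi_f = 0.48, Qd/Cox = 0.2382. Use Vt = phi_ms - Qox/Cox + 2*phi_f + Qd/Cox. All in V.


Step 1: Vt = phi_ms - Qox/Cox + 2*phi_f + Qd/Cox
Step 2: Vt = -0.19 - 0.1183 + 2*0.48 + 0.2382
Step 3: Vt = -0.19 - 0.1183 + 0.96 + 0.2382
Step 4: Vt = 0.8899 V

0.8899


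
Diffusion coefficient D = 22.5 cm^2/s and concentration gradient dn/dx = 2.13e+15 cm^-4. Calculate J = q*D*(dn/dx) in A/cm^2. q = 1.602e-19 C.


Step 1: J = q * D * (dn/dx)
Step 2: J = 1.602e-19 * 22.5 * 2.13e+15
Step 3: J = 7.68e-03 A/cm^2

7.68e-03


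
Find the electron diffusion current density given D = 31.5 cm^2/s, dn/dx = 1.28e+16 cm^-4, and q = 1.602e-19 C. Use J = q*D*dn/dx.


Step 1: J = q * D * (dn/dx)
Step 2: J = 1.602e-19 * 31.5 * 1.28e+16
Step 3: J = 6.46e-02 A/cm^2

6.46e-02


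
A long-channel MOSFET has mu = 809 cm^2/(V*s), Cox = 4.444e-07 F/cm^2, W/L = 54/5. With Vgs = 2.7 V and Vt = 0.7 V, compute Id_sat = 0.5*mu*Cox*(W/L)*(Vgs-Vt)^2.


Step 1: Overdrive voltage Vov = Vgs - Vt = 2.7 - 0.7 = 2.0 V
Step 2: W/L = 54/5 = 10.8
Step 3: Id = 0.5 * 809 * 4.444e-07 * 10.8 * 2.0^2
Step 4: Id = 7.77e-03 A

7.77e-03


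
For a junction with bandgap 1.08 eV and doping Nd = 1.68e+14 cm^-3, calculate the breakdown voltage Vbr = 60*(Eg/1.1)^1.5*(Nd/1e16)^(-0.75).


Step 1: Eg/1.1 = 1.08/1.1 = 0.981818
Step 2: (Eg/1.1)^1.5 = 0.981818^1.5 = 0.972851
Step 3: (Nd/1e16)^(-0.75) = (0.0168)^(-0.75) = 21.429796
Step 4: Vbr = 60 * 0.972851 * 21.429796 = 1250.9 V

1250.9


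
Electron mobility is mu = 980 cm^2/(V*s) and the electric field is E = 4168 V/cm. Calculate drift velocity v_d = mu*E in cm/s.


Step 1: v_d = mu * E
Step 2: v_d = 980 * 4168 = 4084640
Step 3: v_d = 4.08e+06 cm/s

4.08e+06


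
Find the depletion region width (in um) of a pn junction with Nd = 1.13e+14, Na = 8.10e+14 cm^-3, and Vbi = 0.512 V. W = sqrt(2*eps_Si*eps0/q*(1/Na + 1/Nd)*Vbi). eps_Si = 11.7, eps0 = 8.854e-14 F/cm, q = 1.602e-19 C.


Step 1: 1/Na + 1/Nd = 1/8.10e+14 + 1/1.13e+14 = 1.00841e-14
Step 2: 2*eps*eps0/q = 2*11.7*8.854e-14/1.602e-19 = 1.293281e+07
Step 3: W^2 = 1.293281e+07 * 1.00841e-14 * 0.512 = 6.67729e-08
Step 4: W = sqrt(6.67729e-08) = 2.584e-04 cm = 2.584 um

2.584


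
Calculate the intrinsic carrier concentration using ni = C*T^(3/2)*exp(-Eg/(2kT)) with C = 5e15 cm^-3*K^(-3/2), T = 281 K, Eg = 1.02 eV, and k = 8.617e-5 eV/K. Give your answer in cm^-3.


Step 1: Compute kT = 8.617e-5 * 281 = 0.02421377 eV
Step 2: Exponent = -Eg/(2kT) = -1.02/(2*0.02421377) = -21.06240
Step 3: T^(3/2) = 281^1.5 = 4710.42
Step 4: ni = 5e15 * 4710.42 * exp(-21.06240) = 1.68e+10 cm^-3

1.68e+10


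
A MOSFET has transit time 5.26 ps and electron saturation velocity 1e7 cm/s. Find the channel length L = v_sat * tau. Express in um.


Step 1: tau in seconds = 5.26 ps * 1e-12 = 5.2600e-12 s
Step 2: L = v_sat * tau = 1e7 * 5.2600e-12 = 5.2600e-05 cm
Step 3: L in um = 5.2600e-05 * 1e4 = 0.526 um

0.526


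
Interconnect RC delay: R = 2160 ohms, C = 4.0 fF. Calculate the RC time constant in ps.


Step 1: tau = R * C
Step 2: tau = 2160 * 4.0 fF = 2160 * 4.0e-15 F
Step 3: tau = 8.64e-12 s = 8.64 ps

8.64


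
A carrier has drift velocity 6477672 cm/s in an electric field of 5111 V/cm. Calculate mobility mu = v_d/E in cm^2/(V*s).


Step 1: mu = v_d / E
Step 2: mu = 6477672 / 5111
Step 3: mu = 1267.4 cm^2/(V*s)

1267.4


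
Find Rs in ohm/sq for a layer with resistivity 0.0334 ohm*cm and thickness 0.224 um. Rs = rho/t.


Step 1: Convert thickness to cm: t = 0.224 um = 2.2400e-05 cm
Step 2: Rs = rho / t = 0.0334 / 2.2400e-05
Step 3: Rs = 1491.1 ohm/sq

1491.1


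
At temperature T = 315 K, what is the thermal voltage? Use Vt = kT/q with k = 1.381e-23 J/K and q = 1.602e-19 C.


Step 1: kT = 1.381e-23 * 315 = 4.35015e-21 J
Step 2: Vt = kT/q = 4.35015e-21 / 1.602e-19
Step 3: Vt = 0.02715 V

0.02715


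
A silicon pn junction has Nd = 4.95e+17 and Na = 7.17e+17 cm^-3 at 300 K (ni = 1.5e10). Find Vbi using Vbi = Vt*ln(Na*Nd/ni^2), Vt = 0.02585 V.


Step 1: Compute Na*Nd/ni^2 = 7.17e+17 * 4.95e+17 / (1.5e10)^2 = 1.5774e+15
Step 2: ln(1.5774e+15) = 34.9946
Step 3: Vbi = 0.02585 * 34.9946 = 0.905 V

0.905


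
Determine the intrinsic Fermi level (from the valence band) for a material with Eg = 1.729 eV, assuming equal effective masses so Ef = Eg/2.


Step 1: For an intrinsic semiconductor, the Fermi level sits at midgap.
Step 2: Ef = Eg / 2 = 1.729 / 2 = 0.8645 eV

0.8645


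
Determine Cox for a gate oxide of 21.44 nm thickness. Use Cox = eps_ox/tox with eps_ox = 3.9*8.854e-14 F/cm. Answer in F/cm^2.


Step 1: eps_ox = 3.9 * 8.854e-14 = 3.45306e-13 F/cm
Step 2: tox in cm = 21.44 nm * 1e-7 = 2.1440e-06 cm
Step 3: Cox = 3.45306e-13 / 2.1440e-06 = 1.61e-07 F/cm^2

1.61e-07


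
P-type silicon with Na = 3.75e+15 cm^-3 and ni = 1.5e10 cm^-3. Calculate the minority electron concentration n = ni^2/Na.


Step 1: Majority hole concentration p ≈ Na = 3.75e+15 cm^-3
Step 2: n = ni^2 / Na = (1.5e10)^2 / 3.75e+15
Step 3: n = 6.00e+04 cm^-3

6.00e+04


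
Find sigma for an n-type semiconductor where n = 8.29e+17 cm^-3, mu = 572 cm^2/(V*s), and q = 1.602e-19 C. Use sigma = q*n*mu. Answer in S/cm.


Step 1: sigma = q * n * mu
Step 2: sigma = 1.602e-19 * 8.29e+17 * 572
Step 3: sigma = 7.596e+01 S/cm

7.596e+01


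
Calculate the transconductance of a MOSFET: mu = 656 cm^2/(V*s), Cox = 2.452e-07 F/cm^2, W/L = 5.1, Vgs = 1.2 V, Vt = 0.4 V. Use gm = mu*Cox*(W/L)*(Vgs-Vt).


Step 1: Vov = Vgs - Vt = 1.2 - 0.4 = 0.8 V
Step 2: gm = mu * Cox * (W/L) * Vov
Step 3: gm = 656 * 2.452e-07 * 5.1 * 0.8 = 6.56e-04 S

6.56e-04


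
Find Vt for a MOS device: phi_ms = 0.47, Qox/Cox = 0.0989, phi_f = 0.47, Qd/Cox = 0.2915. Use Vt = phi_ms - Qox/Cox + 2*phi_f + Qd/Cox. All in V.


Step 1: Vt = phi_ms - Qox/Cox + 2*phi_f + Qd/Cox
Step 2: Vt = 0.47 - 0.0989 + 2*0.47 + 0.2915
Step 3: Vt = 0.47 - 0.0989 + 0.94 + 0.2915
Step 4: Vt = 1.6026 V

1.6026


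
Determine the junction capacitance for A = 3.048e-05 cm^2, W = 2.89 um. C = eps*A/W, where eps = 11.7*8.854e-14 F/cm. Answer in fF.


Step 1: eps_Si = 11.7 * 8.854e-14 = 1.035918e-12 F/cm
Step 2: W in cm = 2.89 * 1e-4 = 2.89e-04 cm
Step 3: C = 1.035918e-12 * 3.048e-05 / 2.89e-04 = 1.092553e-13 F
Step 4: C = 109.26 fF

109.26


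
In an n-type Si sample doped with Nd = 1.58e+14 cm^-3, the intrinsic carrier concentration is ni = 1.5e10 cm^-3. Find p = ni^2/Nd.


Step 1: Since Nd >> ni, n ≈ Nd = 1.58e+14 cm^-3
Step 2: p = ni^2 / n = (1.5e10)^2 / 1.58e+14
Step 3: p = 2.25e20 / 1.58e+14 = 1.42e+06 cm^-3

1.42e+06


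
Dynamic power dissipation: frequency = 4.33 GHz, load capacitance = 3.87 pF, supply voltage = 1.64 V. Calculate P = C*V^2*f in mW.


Step 1: V^2 = 1.64^2 = 2.6896 V^2
Step 2: P = C*V^2*f = 3.87e-12 F * 2.6896 * 4.33e9 Hz
Step 3: P = 4.506989616e-02 W
Step 4: P = 45.07 mW

45.07


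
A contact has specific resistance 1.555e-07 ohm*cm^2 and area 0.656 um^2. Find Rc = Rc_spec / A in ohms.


Step 1: Convert area to cm^2: 0.656 um^2 = 6.5600e-09 cm^2
Step 2: Rc = Rc_spec / A = 1.555e-07 / 6.5600e-09
Step 3: Rc = 2.37e+01 ohms

2.37e+01


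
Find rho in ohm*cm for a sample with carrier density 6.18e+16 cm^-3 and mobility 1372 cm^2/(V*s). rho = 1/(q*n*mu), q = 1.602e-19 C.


Step 1: sigma = q * n * mu = 1.602e-19 * 6.18e+16 * 1372 = 1.35833e+01 S/cm
Step 2: rho = 1 / sigma = 1 / 1.35833e+01 = 0.07362 ohm*cm

0.07362


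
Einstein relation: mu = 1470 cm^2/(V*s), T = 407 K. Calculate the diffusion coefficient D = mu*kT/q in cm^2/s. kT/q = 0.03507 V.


Step 1: D = mu * (kT/q)
Step 2: D = 1470 * 0.03507
Step 3: D = 51.55 cm^2/s

51.55


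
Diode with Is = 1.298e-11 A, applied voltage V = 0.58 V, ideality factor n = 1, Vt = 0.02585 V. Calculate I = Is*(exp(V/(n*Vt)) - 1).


Step 1: V/(n*Vt) = 0.58/(1*0.02585) = 22.4371
Step 2: exp(22.4371) = 5.5502e+09
Step 3: I = 1.298e-11 * (5.5502e+09 - 1) = 7.20e-02 A

7.20e-02
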